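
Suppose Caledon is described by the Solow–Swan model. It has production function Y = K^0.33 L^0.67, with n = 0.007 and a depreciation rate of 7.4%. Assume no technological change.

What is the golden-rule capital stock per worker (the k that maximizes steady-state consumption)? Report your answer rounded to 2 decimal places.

The golden rule sets f'(k) = n + δ, i.e. α·k^(α−1) = n + δ.
So k^(1−α) = α / (n + δ) = 0.33 / 0.081 = 4.0741.
k_gold = 4.0741^(1/0.67) ≈ 8.1376

k_gold ≈ 8.14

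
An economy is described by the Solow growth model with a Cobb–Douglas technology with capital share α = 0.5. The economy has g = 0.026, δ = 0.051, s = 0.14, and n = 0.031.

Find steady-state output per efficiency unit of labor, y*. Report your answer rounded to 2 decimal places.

Steady state requires s·f(k) = (n + g + δ)·k, i.e. s·k^α = (n + g + δ)·k.
Rearranging, k^(1−α) = s / (n + g + δ).
k^0.5 = 0.14 / (0.031 + 0.026 + 0.051) = 0.14 / 0.108 = 1.2963
k* = 1.2963^(1/0.5) ≈ 1.6804
y* = (k*)^α = 1.6804^0.5 ≈ 1.2963

y* ≈ 1.30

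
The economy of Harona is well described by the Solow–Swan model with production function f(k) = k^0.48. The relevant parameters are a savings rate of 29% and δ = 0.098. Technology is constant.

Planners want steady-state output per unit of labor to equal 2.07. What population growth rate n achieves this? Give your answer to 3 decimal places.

In steady state, investment equals break-even investment: s·k^α = (n + δ)·k.
Since y* = [s/(n + δ)]^(α/(1−α)), we have s/(n + δ) = (y*)^((1−α)/α) = 2.07^1.0833 = 2.1993.
Therefore n + δ = s / 2.1993 = 0.29 / 2.1993 = 0.1319, so n = 0.1319 − 0.098 = 0.0339.

n ≈ 0.034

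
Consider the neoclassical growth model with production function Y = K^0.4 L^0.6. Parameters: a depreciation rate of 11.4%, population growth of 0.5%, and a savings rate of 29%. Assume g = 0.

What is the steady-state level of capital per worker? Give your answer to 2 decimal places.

k* ≈ 4.41

In steady state, investment equals break-even investment: s·k^α = (n + δ)·k.
Rearranging, k^(1−α) = s / (n + δ).
k^0.6 = 0.29 / (0.005 + 0.114) = 0.29 / 0.119 = 2.4370
k* = 2.4370^(1/0.6) ≈ 4.4133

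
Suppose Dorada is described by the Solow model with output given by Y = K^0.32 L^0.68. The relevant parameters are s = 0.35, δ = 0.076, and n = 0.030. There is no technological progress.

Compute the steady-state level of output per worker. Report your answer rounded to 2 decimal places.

y* ≈ 1.75

In steady state, investment equals break-even investment: s·k^α = (n + δ)·k.
Rearranging, k^(1−α) = s / (n + δ).
k^0.68 = 0.35 / (0.030 + 0.076) = 0.35 / 0.106 = 3.3019
k* = 3.3019^(1/0.68) ≈ 5.7928
y* = (k*)^α = 5.7928^0.32 ≈ 1.7544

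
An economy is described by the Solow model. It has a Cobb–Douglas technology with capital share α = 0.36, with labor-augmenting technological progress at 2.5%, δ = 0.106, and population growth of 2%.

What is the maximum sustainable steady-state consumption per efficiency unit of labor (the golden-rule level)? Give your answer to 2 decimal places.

c_gold ≈ 1.04

At the golden rule, f'(k) = n + g + δ, so α·k^(α−1) = n + g + δ and k_gold = (α/(n + g + δ))^(1/(1−α)).
k_gold = (0.36/0.151)^(1/0.64) = 2.3841^1.5625 ≈ 3.8866
c_gold = f(k_gold) − (n + g + δ)·k_gold = 1.6302 − 0.151×3.8866 ≈ 1.0433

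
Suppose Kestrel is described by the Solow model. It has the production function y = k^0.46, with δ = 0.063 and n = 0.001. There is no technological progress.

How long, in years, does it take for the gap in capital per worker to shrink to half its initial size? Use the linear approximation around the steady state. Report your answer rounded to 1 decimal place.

half-life ≈ 20.1 years

Near the steady state the convergence rate is λ = (1 − α)(n + δ).
λ = (1 − 0.46) × 0.064 = 0.54 × 0.064 = 0.03456
Half-life = ln 2 / λ = 0.6931 / 0.03456 ≈ 20.05 years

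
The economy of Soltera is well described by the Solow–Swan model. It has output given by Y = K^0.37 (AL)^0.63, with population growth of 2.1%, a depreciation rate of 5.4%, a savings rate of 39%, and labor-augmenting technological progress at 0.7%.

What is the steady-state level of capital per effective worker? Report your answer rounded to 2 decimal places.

At the steady state, Δk = 0, so s·k^α = (n + g + δ)·k.
Rearranging, k^(1−α) = s / (n + g + δ).
k^0.63 = 0.39 / (0.021 + 0.007 + 0.054) = 0.39 / 0.082 = 4.7561
k* = 4.7561^(1/0.63) ≈ 11.8851

k* ≈ 11.89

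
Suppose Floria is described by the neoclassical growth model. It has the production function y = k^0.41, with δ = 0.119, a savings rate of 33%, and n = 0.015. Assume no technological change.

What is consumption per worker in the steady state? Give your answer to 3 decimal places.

c* = 1.253

At the steady state, Δk = 0, so s·k^α = (n + δ)·k.
Rearranging, k^(1−α) = s / (n + δ).
k^0.59 = 0.33 / (0.015 + 0.119) = 0.33 / 0.134 = 2.4627
k* = 2.4627^(1/0.59) ≈ 4.6069
y* = (k*)^α = 4.6069^0.41 ≈ 1.8707
c* = (1 − s)·y* = (1 − 0.33) × 1.8707 ≈ 1.2534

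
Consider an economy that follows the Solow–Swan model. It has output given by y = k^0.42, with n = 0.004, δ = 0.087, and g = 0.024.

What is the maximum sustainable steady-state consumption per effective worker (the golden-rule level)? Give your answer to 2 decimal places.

At the golden rule, f'(k) = n + g + δ, so α·k^(α−1) = n + g + δ and k_gold = (α/(n + g + δ))^(1/(1−α)).
k_gold = (0.42/0.115)^(1/0.58) = 3.6522^1.7241 ≈ 9.3304
c_gold = f(k_gold) − (n + g + δ)·k_gold = 2.5548 − 0.115×9.3304 ≈ 1.4818

c_gold ≈ 1.48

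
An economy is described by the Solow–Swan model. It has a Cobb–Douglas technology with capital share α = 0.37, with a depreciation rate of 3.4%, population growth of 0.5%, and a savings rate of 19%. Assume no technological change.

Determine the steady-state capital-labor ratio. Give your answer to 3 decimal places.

k* = 12.347

In steady state, investment equals break-even investment: s·k^α = (n + δ)·k.
Dividing both sides by k: k^(1−α) = s / (n + δ).
k^0.63 = 0.19 / (0.005 + 0.034) = 0.19 / 0.039 = 4.8718
k* = 4.8718^(1/0.63) ≈ 12.3473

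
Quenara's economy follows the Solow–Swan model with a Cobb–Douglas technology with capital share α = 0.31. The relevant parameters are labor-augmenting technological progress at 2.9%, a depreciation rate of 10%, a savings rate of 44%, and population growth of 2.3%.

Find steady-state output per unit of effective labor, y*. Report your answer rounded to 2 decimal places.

In steady state, investment equals break-even investment: s·k^α = (n + g + δ)·k.
Rearranging, k^(1−α) = s / (n + g + δ).
k^0.69 = 0.44 / (0.023 + 0.029 + 0.100) = 0.44 / 0.152 = 2.8947
k* = 2.8947^(1/0.69) ≈ 4.6665
y* = (k*)^α = 4.6665^0.31 ≈ 1.6121

y* ≈ 1.61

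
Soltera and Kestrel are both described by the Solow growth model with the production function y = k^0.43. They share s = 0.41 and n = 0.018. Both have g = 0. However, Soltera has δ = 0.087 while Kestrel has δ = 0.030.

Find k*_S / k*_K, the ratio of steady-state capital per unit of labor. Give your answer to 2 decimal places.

ratio ≈ 0.25

Steady-state k* = [s/(n + δ)]^(1/(1−α)), so the ratio is [ (s_S/(n + δ)_S) / (s_K/(n + δ)_K) ]^1.7544.
s_S/(n + δ)_S = 0.41/0.105 = 3.9048; s_K/(n + δ)_K = 0.41/0.048 = 8.5417.
Ratio = (3.9048/8.5417)^1.7544 = 0.4571^1.7544 ≈ 0.2532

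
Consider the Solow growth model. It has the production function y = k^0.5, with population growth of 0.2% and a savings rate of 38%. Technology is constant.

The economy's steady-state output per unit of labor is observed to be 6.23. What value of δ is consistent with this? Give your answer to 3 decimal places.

δ ≈ 0.059

Steady state requires s·f(k) = (n + δ)·k, i.e. s·k^α = (n + δ)·k.
Since y* = [s/(n + δ)]^(α/(1−α)), we have s/(n + δ) = (y*)^((1−α)/α) = 6.23^1 = 6.2300.
Therefore n + δ = s / 6.2300 = 0.38 / 6.2300 = 0.0610, so δ = 0.0610 − 0.002 = 0.0590.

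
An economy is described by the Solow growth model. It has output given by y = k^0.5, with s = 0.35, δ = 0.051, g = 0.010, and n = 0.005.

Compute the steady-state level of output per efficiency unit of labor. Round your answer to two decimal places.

y* ≈ 5.30

In steady state, investment equals break-even investment: s·k^α = (n + g + δ)·k.
Dividing both sides by k: k^(1−α) = s / (n + g + δ).
k^0.5 = 0.35 / (0.005 + 0.010 + 0.051) = 0.35 / 0.066 = 5.3030
k* = 5.3030^(1/0.5) ≈ 28.1218
y* = (k*)^α = 28.1218^0.5 ≈ 5.3030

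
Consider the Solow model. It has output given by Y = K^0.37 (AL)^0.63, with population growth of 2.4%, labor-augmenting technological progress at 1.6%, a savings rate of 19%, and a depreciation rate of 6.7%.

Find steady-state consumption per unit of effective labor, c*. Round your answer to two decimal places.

c* ≈ 1.13

Steady state requires s·f(k) = (n + g + δ)·k, i.e. s·k^α = (n + g + δ)·k.
Dividing both sides by k: k^(1−α) = s / (n + g + δ).
k^0.63 = 0.19 / (0.024 + 0.016 + 0.067) = 0.19 / 0.107 = 1.7757
k* = 1.7757^(1/0.63) ≈ 2.4879
y* = (k*)^α = 2.4879^0.37 ≈ 1.4011
c* = (1 − s)·y* = (1 − 0.19) × 1.4011 ≈ 1.1349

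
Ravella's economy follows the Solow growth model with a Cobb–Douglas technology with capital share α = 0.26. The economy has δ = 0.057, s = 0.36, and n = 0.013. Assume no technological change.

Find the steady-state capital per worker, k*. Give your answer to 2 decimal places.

Steady state requires s·f(k) = (n + δ)·k, i.e. s·k^α = (n + δ)·k.
Dividing both sides by k: k^(1−α) = s / (n + δ).
k^0.74 = 0.36 / (0.013 + 0.057) = 0.36 / 0.070 = 5.1429
k* = 5.1429^(1/0.74) ≈ 9.1431

k* = 9.14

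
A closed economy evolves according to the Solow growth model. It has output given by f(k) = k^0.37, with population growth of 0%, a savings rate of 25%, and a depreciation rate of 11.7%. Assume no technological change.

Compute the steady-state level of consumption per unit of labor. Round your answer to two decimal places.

At the steady state, Δk = 0, so s·k^α = (n + δ)·k.
Dividing both sides by k: k^(1−α) = s / (n + δ).
k^0.63 = 0.25 / (0.000 + 0.117) = 0.25 / 0.117 = 2.1368
k* = 2.1368^(1/0.63) ≈ 3.3376
y* = (k*)^α = 3.3376^0.37 ≈ 1.5620
c* = (1 − s)·y* = (1 − 0.25) × 1.5620 ≈ 1.1715

c* ≈ 1.17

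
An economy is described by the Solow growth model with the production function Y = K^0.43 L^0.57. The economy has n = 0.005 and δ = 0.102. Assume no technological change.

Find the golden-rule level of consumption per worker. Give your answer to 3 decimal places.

c_gold ≈ 1.628

At the golden rule, f'(k) = n + δ, so α·k^(α−1) = n + δ and k_gold = (α/(n + δ))^(1/(1−α)).
k_gold = (0.43/0.107)^(1/0.57) = 4.0187^1.7544 ≈ 11.4765
c_gold = f(k_gold) − (n + δ)·k_gold = 2.8557 − 0.107×11.4765 ≈ 1.6277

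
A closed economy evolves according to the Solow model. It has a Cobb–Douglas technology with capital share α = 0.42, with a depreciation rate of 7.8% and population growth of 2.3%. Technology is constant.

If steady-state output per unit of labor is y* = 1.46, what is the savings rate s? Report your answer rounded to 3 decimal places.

Steady state requires s·f(k) = (n + δ)·k, i.e. s·k^α = (n + δ)·k.
Since y* = [s/(n + δ)]^(α/(1−α)), we have s/(n + δ) = (y*)^((1−α)/α) = 1.46^1.381 = 1.6864.
Therefore s = 1.6864 × (n + δ) = 1.6864 × 0.101 = 0.1703.

s ≈ 0.170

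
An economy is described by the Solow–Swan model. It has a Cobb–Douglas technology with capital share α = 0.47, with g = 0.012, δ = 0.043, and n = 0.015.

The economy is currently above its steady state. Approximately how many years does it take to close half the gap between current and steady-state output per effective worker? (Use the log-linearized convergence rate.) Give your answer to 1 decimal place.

t_½ ≈ 18.7 years

Near the steady state the convergence rate is λ = (1 − α)(n + g + δ).
λ = (1 − 0.47) × 0.070 = 0.53 × 0.070 = 0.0371
Half-life = ln 2 / λ = 0.6931 / 0.0371 ≈ 18.68 years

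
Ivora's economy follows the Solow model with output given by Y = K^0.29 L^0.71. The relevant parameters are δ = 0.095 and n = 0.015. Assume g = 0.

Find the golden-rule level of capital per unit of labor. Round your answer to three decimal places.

The golden rule sets f'(k) = n + δ, i.e. α·k^(α−1) = n + δ.
So k^(1−α) = α / (n + δ) = 0.29 / 0.110 = 2.6364.
k_gold = 2.6364^(1/0.71) ≈ 3.9172

k_gold ≈ 3.917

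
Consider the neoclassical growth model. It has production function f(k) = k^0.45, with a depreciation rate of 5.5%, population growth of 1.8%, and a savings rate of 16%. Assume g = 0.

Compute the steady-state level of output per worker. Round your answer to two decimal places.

In steady state, investment equals break-even investment: s·k^α = (n + δ)·k.
Dividing both sides by k: k^(1−α) = s / (n + δ).
k^0.55 = 0.16 / (0.018 + 0.055) = 0.16 / 0.073 = 2.1918
k* = 2.1918^(1/0.55) ≈ 4.1652
y* = (k*)^α = 4.1652^0.45 ≈ 1.9004

y* = 1.90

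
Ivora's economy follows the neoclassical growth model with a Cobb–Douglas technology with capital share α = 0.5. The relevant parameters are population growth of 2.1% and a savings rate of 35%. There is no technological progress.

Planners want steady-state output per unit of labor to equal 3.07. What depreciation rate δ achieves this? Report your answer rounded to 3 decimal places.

δ ≈ 0.093

At the steady state, Δk = 0, so s·k^α = (n + δ)·k.
Since y* = [s/(n + δ)]^(α/(1−α)), we have s/(n + δ) = (y*)^((1−α)/α) = 3.07^1 = 3.0700.
Therefore n + δ = s / 3.0700 = 0.35 / 3.0700 = 0.1140, so δ = 0.1140 − 0.021 = 0.0930.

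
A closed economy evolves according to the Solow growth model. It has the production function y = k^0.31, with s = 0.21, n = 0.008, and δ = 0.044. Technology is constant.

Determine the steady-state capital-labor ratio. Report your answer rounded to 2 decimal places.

k* = 7.56

In steady state, investment equals break-even investment: s·k^α = (n + δ)·k.
Rearranging, k^(1−α) = s / (n + δ).
k^0.69 = 0.21 / (0.008 + 0.044) = 0.21 / 0.052 = 4.0385
k* = 4.0385^(1/0.69) ≈ 7.5610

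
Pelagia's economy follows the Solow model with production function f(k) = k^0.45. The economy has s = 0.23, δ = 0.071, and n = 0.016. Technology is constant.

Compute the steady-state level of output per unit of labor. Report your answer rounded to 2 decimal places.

At the steady state, Δk = 0, so s·k^α = (n + δ)·k.
Dividing both sides by k: k^(1−α) = s / (n + δ).
k^0.55 = 0.23 / (0.016 + 0.071) = 0.23 / 0.087 = 2.6437
k* = 2.6437^(1/0.55) ≈ 5.8568
y* = (k*)^α = 5.8568^0.45 ≈ 2.2154

y* ≈ 2.22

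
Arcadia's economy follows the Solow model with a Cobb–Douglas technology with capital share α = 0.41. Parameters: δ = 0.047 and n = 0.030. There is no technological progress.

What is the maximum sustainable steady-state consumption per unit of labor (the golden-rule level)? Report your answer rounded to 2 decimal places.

At the golden rule, f'(k) = n + δ, so α·k^(α−1) = n + δ and k_gold = (α/(n + δ))^(1/(1−α)).
k_gold = (0.41/0.077)^(1/0.59) = 5.3247^1.6949 ≈ 17.0215
c_gold = f(k_gold) − (n + δ)·k_gold = 3.1968 − 0.077×17.0215 ≈ 1.8861

c_gold ≈ 1.89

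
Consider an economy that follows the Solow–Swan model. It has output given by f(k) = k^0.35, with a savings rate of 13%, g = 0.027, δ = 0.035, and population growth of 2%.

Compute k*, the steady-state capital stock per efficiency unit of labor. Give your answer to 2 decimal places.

Steady state requires s·f(k) = (n + g + δ)·k, i.e. s·k^α = (n + g + δ)·k.
Rearranging, k^(1−α) = s / (n + g + δ).
k^0.65 = 0.13 / (0.020 + 0.027 + 0.035) = 0.13 / 0.082 = 1.5854
k* = 1.5854^(1/0.65) ≈ 2.0319

k* ≈ 2.03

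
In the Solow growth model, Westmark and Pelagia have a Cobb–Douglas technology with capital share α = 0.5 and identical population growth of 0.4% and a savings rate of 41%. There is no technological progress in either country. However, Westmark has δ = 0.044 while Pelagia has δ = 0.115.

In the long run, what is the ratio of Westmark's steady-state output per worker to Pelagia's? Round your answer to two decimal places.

Steady-state y* = [s/(n + δ)]^(α/(1−α)), so the ratio is [ (s_W/(n + δ)_W) / (s_P/(n + δ)_P) ]^1.
s_W/(n + δ)_W = 0.41/0.048 = 8.5417; s_P/(n + δ)_P = 0.41/0.119 = 3.4454.
Ratio = (8.5417/3.4454)^1 = 2.4792^1 ≈ 2.4792

y*_W / y*_P ≈ 2.48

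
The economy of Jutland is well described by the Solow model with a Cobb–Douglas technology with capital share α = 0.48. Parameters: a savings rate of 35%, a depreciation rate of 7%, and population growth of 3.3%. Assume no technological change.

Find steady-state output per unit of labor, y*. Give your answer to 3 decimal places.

y* ≈ 3.093

At the steady state, Δk = 0, so s·k^α = (n + δ)·k.
Rearranging, k^(1−α) = s / (n + δ).
k^0.52 = 0.35 / (0.033 + 0.070) = 0.35 / 0.103 = 3.3981
k* = 3.3981^(1/0.52) ≈ 10.5101
y* = (k*)^α = 10.5101^0.48 ≈ 3.0929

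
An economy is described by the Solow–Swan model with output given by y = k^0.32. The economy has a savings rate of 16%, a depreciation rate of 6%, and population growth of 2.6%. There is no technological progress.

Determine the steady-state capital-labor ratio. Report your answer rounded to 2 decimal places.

k* = 2.49

In steady state, investment equals break-even investment: s·k^α = (n + δ)·k.
Dividing both sides by k: k^(1−α) = s / (n + δ).
k^0.68 = 0.16 / (0.026 + 0.060) = 0.16 / 0.086 = 1.8605
k* = 1.8605^(1/0.68) ≈ 2.4918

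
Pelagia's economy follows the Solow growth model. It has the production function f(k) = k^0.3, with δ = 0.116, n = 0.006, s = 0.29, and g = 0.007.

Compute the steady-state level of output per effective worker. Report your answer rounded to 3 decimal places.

Steady state requires s·f(k) = (n + g + δ)·k, i.e. s·k^α = (n + g + δ)·k.
Rearranging, k^(1−α) = s / (n + g + δ).
k^0.7 = 0.29 / (0.006 + 0.007 + 0.116) = 0.29 / 0.129 = 2.2481
k* = 2.2481^(1/0.7) ≈ 3.1812
y* = (k*)^α = 3.1812^0.3 ≈ 1.4151

y* = 1.415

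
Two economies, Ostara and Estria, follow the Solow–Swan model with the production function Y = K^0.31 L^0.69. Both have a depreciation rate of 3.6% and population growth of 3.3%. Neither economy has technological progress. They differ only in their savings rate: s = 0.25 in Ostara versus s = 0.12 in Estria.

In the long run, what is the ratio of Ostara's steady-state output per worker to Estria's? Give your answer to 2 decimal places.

Steady-state y* = [s/(n + δ)]^(α/(1−α)), so the ratio is [ (s_O/(n + δ)_O) / (s_E/(n + δ)_E) ]^0.4493.
s_O/(n + δ)_O = 0.25/0.069 = 3.6232; s_E/(n + δ)_E = 0.12/0.069 = 1.7391.
Ratio = (3.6232/1.7391)^0.4493 = 2.0834^0.4493 ≈ 1.3907

y*_O / y*_E ≈ 1.39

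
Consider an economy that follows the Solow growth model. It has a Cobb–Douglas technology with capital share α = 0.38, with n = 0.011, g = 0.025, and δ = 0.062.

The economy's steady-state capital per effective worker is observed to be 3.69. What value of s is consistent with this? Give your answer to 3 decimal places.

s ≈ 0.220

Steady state requires s·f(k) = (n + g + δ)·k, i.e. s·k^α = (n + g + δ)·k.
So s / (n + g + δ) = (k*)^(1−α) = 3.69^0.62 = 2.2468.
Therefore s = 2.2468 × (n + g + δ) = 2.2468 × 0.098 = 0.2202.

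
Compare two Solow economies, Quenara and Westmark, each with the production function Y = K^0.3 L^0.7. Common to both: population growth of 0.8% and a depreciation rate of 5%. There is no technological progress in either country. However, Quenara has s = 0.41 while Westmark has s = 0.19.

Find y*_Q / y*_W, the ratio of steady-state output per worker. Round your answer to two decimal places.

Steady-state y* = [s/(n + δ)]^(α/(1−α)), so the ratio is [ (s_Q/(n + δ)_Q) / (s_W/(n + δ)_W) ]^0.4286.
s_Q/(n + δ)_Q = 0.41/0.058 = 7.0690; s_W/(n + δ)_W = 0.19/0.058 = 3.2759.
Ratio = (7.0690/3.2759)^0.4286 = 2.1579^0.4286 ≈ 1.3905

y*_Q / y*_W ≈ 1.39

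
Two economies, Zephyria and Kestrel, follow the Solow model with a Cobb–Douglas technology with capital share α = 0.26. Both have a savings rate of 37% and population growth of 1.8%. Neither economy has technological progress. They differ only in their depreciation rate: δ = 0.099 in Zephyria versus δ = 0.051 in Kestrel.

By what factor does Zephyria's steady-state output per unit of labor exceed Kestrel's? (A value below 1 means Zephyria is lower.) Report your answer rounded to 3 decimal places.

Steady-state y* = [s/(n + δ)]^(α/(1−α)), so the ratio is [ (s_Z/(n + δ)_Z) / (s_K/(n + δ)_K) ]^0.3514.
s_Z/(n + δ)_Z = 0.37/0.117 = 3.1624; s_K/(n + δ)_K = 0.37/0.069 = 5.3623.
Ratio = (3.1624/5.3623)^0.3514 = 0.5897^0.3514 ≈ 0.8306

y*_Z / y*_K ≈ 0.831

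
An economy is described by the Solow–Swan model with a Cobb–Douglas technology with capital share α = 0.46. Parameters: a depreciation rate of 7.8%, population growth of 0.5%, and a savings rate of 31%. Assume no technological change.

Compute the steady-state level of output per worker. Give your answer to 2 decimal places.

y* ≈ 3.07

In steady state, investment equals break-even investment: s·k^α = (n + δ)·k.
Rearranging, k^(1−α) = s / (n + δ).
k^0.54 = 0.31 / (0.005 + 0.078) = 0.31 / 0.083 = 3.7349
k* = 3.7349^(1/0.54) ≈ 11.4756
y* = (k*)^α = 11.4756^0.46 ≈ 3.0725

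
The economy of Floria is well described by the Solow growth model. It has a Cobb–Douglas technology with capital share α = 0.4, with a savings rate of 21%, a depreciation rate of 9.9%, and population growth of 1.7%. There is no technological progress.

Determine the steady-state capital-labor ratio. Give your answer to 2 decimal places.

In steady state, investment equals break-even investment: s·k^α = (n + δ)·k.
Dividing both sides by k: k^(1−α) = s / (n + δ).
k^0.6 = 0.21 / (0.017 + 0.099) = 0.21 / 0.116 = 1.8103
k* = 1.8103^(1/0.6) ≈ 2.6890

k* = 2.69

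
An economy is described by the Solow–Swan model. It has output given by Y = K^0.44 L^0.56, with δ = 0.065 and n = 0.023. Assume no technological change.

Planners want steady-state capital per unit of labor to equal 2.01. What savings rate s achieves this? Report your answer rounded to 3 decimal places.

s ≈ 0.130

Steady state requires s·f(k) = (n + δ)·k, i.e. s·k^α = (n + δ)·k.
So s / (n + δ) = (k*)^(1−α) = 2.01^0.56 = 1.4784.
Therefore s = 1.4784 × (n + δ) = 1.4784 × 0.088 = 0.1301.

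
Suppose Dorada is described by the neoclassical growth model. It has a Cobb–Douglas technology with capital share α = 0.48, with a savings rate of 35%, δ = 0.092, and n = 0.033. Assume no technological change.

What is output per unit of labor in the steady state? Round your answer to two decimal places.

y* = 2.59

Steady state requires s·f(k) = (n + δ)·k, i.e. s·k^α = (n + δ)·k.
Rearranging, k^(1−α) = s / (n + δ).
k^0.52 = 0.35 / (0.033 + 0.092) = 0.35 / 0.125 = 2.8000
k* = 2.8000^(1/0.52) ≈ 7.2430
y* = (k*)^α = 7.2430^0.48 ≈ 2.5868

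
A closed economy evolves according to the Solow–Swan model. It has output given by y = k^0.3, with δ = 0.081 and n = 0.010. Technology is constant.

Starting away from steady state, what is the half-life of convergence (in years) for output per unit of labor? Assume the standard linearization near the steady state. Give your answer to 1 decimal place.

about 10.9 years

Near the steady state the convergence rate is λ = (1 − α)(n + δ).
λ = (1 − 0.3) × 0.091 = 0.7 × 0.091 = 0.0637
Half-life = ln 2 / λ = 0.6931 / 0.0637 ≈ 10.88 years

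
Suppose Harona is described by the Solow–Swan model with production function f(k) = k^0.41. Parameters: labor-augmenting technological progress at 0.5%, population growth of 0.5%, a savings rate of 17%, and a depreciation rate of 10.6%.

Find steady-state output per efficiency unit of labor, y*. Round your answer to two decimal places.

y* = 1.30

Steady state requires s·f(k) = (n + g + δ)·k, i.e. s·k^α = (n + g + δ)·k.
Dividing both sides by k: k^(1−α) = s / (n + g + δ).
k^0.59 = 0.17 / (0.005 + 0.005 + 0.106) = 0.17 / 0.116 = 1.4655
k* = 1.4655^(1/0.59) ≈ 1.9113
y* = (k*)^α = 1.9113^0.41 ≈ 1.3042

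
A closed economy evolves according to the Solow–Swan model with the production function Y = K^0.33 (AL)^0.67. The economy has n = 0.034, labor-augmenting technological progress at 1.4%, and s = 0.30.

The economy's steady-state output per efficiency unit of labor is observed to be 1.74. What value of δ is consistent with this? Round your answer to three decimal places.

δ ≈ 0.049

Steady state requires s·f(k) = (n + g + δ)·k, i.e. s·k^α = (n + g + δ)·k.
Since y* = [s/(n + g + δ)]^(α/(1−α)), we have s/(n + g + δ) = (y*)^((1−α)/α) = 1.74^2.0303 = 3.0788.
Therefore n + g + δ = s / 3.0788 = 0.30 / 3.0788 = 0.0974, so δ = 0.0974 − 0.048 = 0.0494.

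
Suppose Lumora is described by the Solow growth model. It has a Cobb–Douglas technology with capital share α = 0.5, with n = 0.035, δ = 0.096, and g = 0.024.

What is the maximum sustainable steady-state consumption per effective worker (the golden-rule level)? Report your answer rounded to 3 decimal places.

c_gold ≈ 1.613

At the golden rule, f'(k) = n + g + δ, so α·k^(α−1) = n + g + δ and k_gold = (α/(n + g + δ))^(1/(1−α)).
k_gold = (0.5/0.155)^(1/0.5) = 3.2258^2 ≈ 10.4058
c_gold = f(k_gold) − (n + g + δ)·k_gold = 3.2258 − 0.155×10.4058 ≈ 1.6129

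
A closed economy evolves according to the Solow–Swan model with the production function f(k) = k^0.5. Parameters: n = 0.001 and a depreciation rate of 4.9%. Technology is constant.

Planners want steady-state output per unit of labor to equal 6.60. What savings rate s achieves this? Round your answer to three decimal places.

In steady state, investment equals break-even investment: s·k^α = (n + δ)·k.
Since y* = [s/(n + δ)]^(α/(1−α)), we have s/(n + δ) = (y*)^((1−α)/α) = 6.60^1 = 6.6000.
Therefore s = 6.6000 × (n + δ) = 6.6000 × 0.050 = 0.3300.

s ≈ 0.330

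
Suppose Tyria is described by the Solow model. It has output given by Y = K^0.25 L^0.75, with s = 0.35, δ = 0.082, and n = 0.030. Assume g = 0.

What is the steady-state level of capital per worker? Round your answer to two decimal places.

k* ≈ 4.57

At the steady state, Δk = 0, so s·k^α = (n + δ)·k.
Dividing both sides by k: k^(1−α) = s / (n + δ).
k^0.75 = 0.35 / (0.030 + 0.082) = 0.35 / 0.112 = 3.1250
k* = 3.1250^(1/0.75) ≈ 4.5688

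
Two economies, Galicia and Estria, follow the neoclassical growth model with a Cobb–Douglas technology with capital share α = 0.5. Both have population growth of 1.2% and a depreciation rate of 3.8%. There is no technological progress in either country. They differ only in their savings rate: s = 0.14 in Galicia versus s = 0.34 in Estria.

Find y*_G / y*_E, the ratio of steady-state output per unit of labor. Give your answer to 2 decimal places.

y*_G / y*_E ≈ 0.41

Steady-state y* = [s/(n + δ)]^(α/(1−α)), so the ratio is [ (s_G/(n + δ)_G) / (s_E/(n + δ)_E) ]^1.
s_G/(n + δ)_G = 0.14/0.050 = 2.8000; s_E/(n + δ)_E = 0.34/0.050 = 6.8000.
Ratio = (2.8000/6.8000)^1 = 0.4118^1 ≈ 0.4118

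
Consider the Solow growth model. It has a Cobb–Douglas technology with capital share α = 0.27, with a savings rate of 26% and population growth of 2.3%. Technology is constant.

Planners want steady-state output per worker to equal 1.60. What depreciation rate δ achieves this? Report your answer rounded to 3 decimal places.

δ ≈ 0.050

Steady state requires s·f(k) = (n + δ)·k, i.e. s·k^α = (n + δ)·k.
Since y* = [s/(n + δ)]^(α/(1−α)), we have s/(n + δ) = (y*)^((1−α)/α) = 1.60^2.7037 = 3.5635.
Therefore n + δ = s / 3.5635 = 0.26 / 3.5635 = 0.0730, so δ = 0.0730 − 0.023 = 0.0500.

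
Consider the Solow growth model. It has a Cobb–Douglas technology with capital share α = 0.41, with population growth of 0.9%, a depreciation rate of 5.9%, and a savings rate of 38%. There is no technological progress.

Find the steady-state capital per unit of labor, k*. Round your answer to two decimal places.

k* = 18.47

At the steady state, Δk = 0, so s·k^α = (n + δ)·k.
Rearranging, k^(1−α) = s / (n + δ).
k^0.59 = 0.38 / (0.009 + 0.059) = 0.38 / 0.068 = 5.5882
k* = 5.5882^(1/0.59) ≈ 18.4741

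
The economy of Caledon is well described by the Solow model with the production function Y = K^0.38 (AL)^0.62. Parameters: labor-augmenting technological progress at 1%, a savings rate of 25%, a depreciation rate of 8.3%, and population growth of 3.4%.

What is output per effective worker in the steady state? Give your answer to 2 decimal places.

Steady state requires s·f(k) = (n + g + δ)·k, i.e. s·k^α = (n + g + δ)·k.
Rearranging, k^(1−α) = s / (n + g + δ).
k^0.62 = 0.25 / (0.034 + 0.010 + 0.083) = 0.25 / 0.127 = 1.9685
k* = 1.9685^(1/0.62) ≈ 2.9813
y* = (k*)^α = 2.9813^0.38 ≈ 1.5145

y* ≈ 1.51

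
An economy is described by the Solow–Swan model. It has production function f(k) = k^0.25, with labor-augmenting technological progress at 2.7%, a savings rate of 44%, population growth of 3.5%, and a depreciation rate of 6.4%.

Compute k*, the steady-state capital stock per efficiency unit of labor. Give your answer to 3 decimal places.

At the steady state, Δk = 0, so s·k^α = (n + g + δ)·k.
Rearranging, k^(1−α) = s / (n + g + δ).
k^0.75 = 0.44 / (0.035 + 0.027 + 0.064) = 0.44 / 0.126 = 3.4921
k* = 3.4921^(1/0.75) ≈ 5.2980

k* ≈ 5.298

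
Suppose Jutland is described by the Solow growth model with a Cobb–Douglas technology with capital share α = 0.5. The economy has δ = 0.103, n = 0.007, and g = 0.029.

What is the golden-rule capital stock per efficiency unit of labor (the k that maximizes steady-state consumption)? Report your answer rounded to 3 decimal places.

k_gold ≈ 12.939

The golden rule sets f'(k) = n + g + δ, i.e. α·k^(α−1) = n + g + δ.
So k^(1−α) = α / (n + g + δ) = 0.5 / 0.139 = 3.5971.
k_gold = 3.5971^(1/0.5) ≈ 12.9391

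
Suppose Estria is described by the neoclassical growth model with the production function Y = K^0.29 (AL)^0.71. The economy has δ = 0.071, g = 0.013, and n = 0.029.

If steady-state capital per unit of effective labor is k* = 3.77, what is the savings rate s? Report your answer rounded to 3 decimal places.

In steady state, investment equals break-even investment: s·k^α = (n + g + δ)·k.
So s / (n + g + δ) = (k*)^(1−α) = 3.77^0.71 = 2.5657.
Therefore s = 2.5657 × (n + g + δ) = 2.5657 × 0.113 = 0.2899.

s ≈ 0.290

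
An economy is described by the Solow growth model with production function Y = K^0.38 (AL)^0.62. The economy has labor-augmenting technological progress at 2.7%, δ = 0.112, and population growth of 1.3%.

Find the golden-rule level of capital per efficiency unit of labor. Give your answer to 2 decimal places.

k_gold ≈ 4.38

The golden rule sets f'(k) = n + g + δ, i.e. α·k^(α−1) = n + g + δ.
So k^(1−α) = α / (n + g + δ) = 0.38 / 0.152 = 2.5000.
k_gold = 2.5000^(1/0.62) ≈ 4.3837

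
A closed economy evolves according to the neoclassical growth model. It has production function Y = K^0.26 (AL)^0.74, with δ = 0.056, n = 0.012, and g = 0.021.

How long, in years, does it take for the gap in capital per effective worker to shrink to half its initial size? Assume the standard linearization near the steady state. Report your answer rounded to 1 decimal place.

Near the steady state the convergence rate is λ = (1 − α)(n + g + δ).
λ = (1 − 0.26) × 0.089 = 0.74 × 0.089 = 0.06586
Half-life = ln 2 / λ = 0.6931 / 0.06586 ≈ 10.52 years

half-life ≈ 10.5 years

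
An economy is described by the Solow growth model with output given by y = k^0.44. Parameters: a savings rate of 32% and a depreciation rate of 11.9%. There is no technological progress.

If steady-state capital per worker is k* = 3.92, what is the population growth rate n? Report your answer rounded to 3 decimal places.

Steady state requires s·f(k) = (n + δ)·k, i.e. s·k^α = (n + δ)·k.
So s / (n + δ) = (k*)^(1−α) = 3.92^0.56 = 2.1490.
Therefore n + δ = s / 2.1490 = 0.32 / 2.1490 = 0.1489, so n = 0.1489 − 0.119 = 0.0299.

n ≈ 0.030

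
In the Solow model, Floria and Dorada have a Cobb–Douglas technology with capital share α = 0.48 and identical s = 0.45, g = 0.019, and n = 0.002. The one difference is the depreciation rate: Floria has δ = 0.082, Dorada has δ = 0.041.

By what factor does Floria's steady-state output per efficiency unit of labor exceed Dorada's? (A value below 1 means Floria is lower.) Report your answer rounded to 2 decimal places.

y*_F / y*_D ≈ 0.63

Steady-state y* = [s/(n + g + δ)]^(α/(1−α)), so the ratio is [ (s_F/(n + g + δ)_F) / (s_D/(n + g + δ)_D) ]^0.9231.
s_F/(n + g + δ)_F = 0.45/0.103 = 4.3689; s_D/(n + g + δ)_D = 0.45/0.062 = 7.2581.
Ratio = (4.3689/7.2581)^0.9231 = 0.6019^0.9231 ≈ 0.6259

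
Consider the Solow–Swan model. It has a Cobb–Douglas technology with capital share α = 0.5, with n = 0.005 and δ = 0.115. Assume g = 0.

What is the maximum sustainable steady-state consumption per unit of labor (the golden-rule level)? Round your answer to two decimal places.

c_gold ≈ 2.08

At the golden rule, f'(k) = n + δ, so α·k^(α−1) = n + δ and k_gold = (α/(n + δ))^(1/(1−α)).
k_gold = (0.5/0.120)^(1/0.5) = 4.1667^2 ≈ 17.3614
c_gold = f(k_gold) − (n + δ)·k_gold = 4.1667 − 0.120×17.3614 ≈ 2.0833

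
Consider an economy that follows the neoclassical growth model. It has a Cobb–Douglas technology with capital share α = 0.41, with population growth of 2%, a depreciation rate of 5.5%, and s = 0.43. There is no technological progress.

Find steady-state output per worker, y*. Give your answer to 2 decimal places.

y* = 3.37

Steady state requires s·f(k) = (n + δ)·k, i.e. s·k^α = (n + δ)·k.
Dividing both sides by k: k^(1−α) = s / (n + δ).
k^0.59 = 0.43 / (0.020 + 0.055) = 0.43 / 0.075 = 5.7333
k* = 5.7333^(1/0.59) ≈ 19.2944
y* = (k*)^α = 19.2944^0.41 ≈ 3.3653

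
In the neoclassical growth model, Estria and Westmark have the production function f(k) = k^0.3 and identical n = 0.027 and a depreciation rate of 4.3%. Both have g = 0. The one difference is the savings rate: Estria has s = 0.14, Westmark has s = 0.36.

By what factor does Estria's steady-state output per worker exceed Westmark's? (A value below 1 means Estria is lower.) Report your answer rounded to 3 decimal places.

y*_E / y*_W ≈ 0.667

Steady-state y* = [s/(n + δ)]^(α/(1−α)), so the ratio is [ (s_E/(n + δ)_E) / (s_W/(n + δ)_W) ]^0.4286.
s_E/(n + δ)_E = 0.14/0.070 = 2.0000; s_W/(n + δ)_W = 0.36/0.070 = 5.1429.
Ratio = (2.0000/5.1429)^0.4286 = 0.3889^0.4286 ≈ 0.6671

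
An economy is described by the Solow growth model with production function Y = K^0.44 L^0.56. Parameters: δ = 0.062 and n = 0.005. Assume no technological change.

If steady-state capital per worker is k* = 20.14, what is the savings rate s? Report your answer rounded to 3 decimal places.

At the steady state, Δk = 0, so s·k^α = (n + δ)·k.
So s / (n + δ) = (k*)^(1−α) = 20.14^0.56 = 5.3737.
Therefore s = 5.3737 × (n + δ) = 5.3737 × 0.067 = 0.3600.

s ≈ 0.360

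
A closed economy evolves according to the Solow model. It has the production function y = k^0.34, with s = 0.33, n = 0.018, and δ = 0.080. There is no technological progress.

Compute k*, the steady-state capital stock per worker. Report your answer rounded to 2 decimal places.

k* = 6.29

At the steady state, Δk = 0, so s·k^α = (n + δ)·k.
Dividing both sides by k: k^(1−α) = s / (n + δ).
k^0.66 = 0.33 / (0.018 + 0.080) = 0.33 / 0.098 = 3.3673
k* = 3.3673^(1/0.66) ≈ 6.2938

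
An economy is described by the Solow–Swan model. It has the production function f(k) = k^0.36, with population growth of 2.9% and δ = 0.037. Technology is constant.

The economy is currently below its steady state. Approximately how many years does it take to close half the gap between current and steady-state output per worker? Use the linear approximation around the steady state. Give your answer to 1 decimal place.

Near the steady state the convergence rate is λ = (1 − α)(n + δ).
λ = (1 − 0.36) × 0.066 = 0.64 × 0.066 = 0.04224
Half-life = ln 2 / λ = 0.6931 / 0.04224 ≈ 16.41 years

about 16.4 years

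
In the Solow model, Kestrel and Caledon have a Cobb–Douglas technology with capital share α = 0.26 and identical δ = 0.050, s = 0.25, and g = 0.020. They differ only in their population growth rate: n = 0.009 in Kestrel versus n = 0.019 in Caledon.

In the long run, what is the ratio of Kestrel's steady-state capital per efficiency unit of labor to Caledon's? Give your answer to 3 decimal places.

Steady-state k* = [s/(n + g + δ)]^(1/(1−α)), so the ratio is [ (s_K/(n + g + δ)_K) / (s_C/(n + g + δ)_C) ]^1.3514.
s_K/(n + g + δ)_K = 0.25/0.079 = 3.1646; s_C/(n + g + δ)_C = 0.25/0.089 = 2.8090.
Ratio = (3.1646/2.8090)^1.3514 = 1.1266^1.3514 ≈ 1.1748

k*_K / k*_C ≈ 1.175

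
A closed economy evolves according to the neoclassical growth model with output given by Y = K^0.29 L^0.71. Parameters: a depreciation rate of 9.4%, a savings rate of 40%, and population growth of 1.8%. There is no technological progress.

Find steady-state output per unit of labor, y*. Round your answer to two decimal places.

y* ≈ 1.68

Steady state requires s·f(k) = (n + δ)·k, i.e. s·k^α = (n + δ)·k.
Dividing both sides by k: k^(1−α) = s / (n + δ).
k^0.71 = 0.40 / (0.018 + 0.094) = 0.40 / 0.112 = 3.5714
k* = 3.5714^(1/0.71) ≈ 6.0068
y* = (k*)^α = 6.0068^0.29 ≈ 1.6819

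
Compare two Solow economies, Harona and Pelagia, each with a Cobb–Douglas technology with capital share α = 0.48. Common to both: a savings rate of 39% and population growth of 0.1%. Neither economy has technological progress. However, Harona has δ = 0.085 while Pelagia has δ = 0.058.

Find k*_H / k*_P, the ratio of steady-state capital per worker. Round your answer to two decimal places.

Steady-state k* = [s/(n + δ)]^(1/(1−α)), so the ratio is [ (s_H/(n + δ)_H) / (s_P/(n + δ)_P) ]^1.9231.
s_H/(n + δ)_H = 0.39/0.086 = 4.5349; s_P/(n + δ)_P = 0.39/0.059 = 6.6102.
Ratio = (4.5349/6.6102)^1.9231 = 0.6860^1.9231 ≈ 0.4844

ratio ≈ 0.48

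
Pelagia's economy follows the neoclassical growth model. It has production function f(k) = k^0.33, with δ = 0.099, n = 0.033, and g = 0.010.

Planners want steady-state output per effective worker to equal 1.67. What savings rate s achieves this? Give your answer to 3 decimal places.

s ≈ 0.402

In steady state, investment equals break-even investment: s·k^α = (n + g + δ)·k.
Since y* = [s/(n + g + δ)]^(α/(1−α)), we have s/(n + g + δ) = (y*)^((1−α)/α) = 1.67^2.0303 = 2.8326.
Therefore s = 2.8326 × (n + g + δ) = 2.8326 × 0.142 = 0.4022.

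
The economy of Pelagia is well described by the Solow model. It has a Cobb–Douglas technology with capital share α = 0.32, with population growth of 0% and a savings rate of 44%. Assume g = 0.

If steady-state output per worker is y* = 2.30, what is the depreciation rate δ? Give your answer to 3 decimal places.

Steady state requires s·f(k) = (n + δ)·k, i.e. s·k^α = (n + δ)·k.
Since y* = [s/(n + δ)]^(α/(1−α)), we have s/(n + δ) = (y*)^((1−α)/α) = 2.30^2.125 = 5.8705.
Therefore n + δ = s / 5.8705 = 0.44 / 5.8705 = 0.0750, so δ = 0.0750 − 0.000 = 0.0750.

δ ≈ 0.075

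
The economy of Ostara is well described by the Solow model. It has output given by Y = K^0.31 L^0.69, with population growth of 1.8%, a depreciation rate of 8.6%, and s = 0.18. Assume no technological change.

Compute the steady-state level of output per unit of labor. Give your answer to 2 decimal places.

y* = 1.28

Steady state requires s·f(k) = (n + δ)·k, i.e. s·k^α = (n + δ)·k.
Rearranging, k^(1−α) = s / (n + δ).
k^0.69 = 0.18 / (0.018 + 0.086) = 0.18 / 0.104 = 1.7308
k* = 1.7308^(1/0.69) ≈ 2.2145
y* = (k*)^α = 2.2145^0.31 ≈ 1.2795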